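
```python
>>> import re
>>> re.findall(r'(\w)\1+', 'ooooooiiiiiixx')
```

The backreference `\1` re-matches whatever the first group consumed, character for character.
`findall` collects group 1 from each match (3 total).

['o', 'i', 'x']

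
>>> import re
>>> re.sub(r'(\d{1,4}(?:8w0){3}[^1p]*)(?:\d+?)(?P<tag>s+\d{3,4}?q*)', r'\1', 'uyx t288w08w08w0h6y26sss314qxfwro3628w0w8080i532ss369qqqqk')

'uyx t288w08w08w0h6y2xfwro3628w0w8080i532ss369qqqqk'

This matches 1 to 4 of a digit, then the literal '8w0' repeated 3 times, then zero or more of any character except [1p] (captured); then one or more of a digit (lazy) (non-capturing group); then one or more of the literal 's', then 3 to 4 of a digit (lazy), then zero or more of a literal 'q' (captured as 'tag').
Matches: at [5:28] → '288w08w08w0h6y26sss314q'.
Each match is replaced using the text its own group 1 captured.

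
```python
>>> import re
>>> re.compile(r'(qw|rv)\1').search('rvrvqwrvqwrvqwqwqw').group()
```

`\1` has to match the exact text group 1 already captured.
`re.search` tries every starting position until one works.
The match spans [0:4] → 'rvrv'.
Captured: group 1 = 'rv'.

'rvrv'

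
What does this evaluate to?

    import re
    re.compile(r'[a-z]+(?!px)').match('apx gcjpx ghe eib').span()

(0, 3)

With `match`, the pattern is implicitly anchored at the beginning.
The match spans [0:3] → 'apx'.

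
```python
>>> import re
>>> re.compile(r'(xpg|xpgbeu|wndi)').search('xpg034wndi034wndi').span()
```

`re.search` tries every starting position until one works.
The match spans [0:3] → 'xpg'.
Captured: group 1 = 'xpg'.

(0, 3)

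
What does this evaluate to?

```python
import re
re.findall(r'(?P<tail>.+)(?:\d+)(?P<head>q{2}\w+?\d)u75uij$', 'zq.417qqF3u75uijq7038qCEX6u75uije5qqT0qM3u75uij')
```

[('zq.417qqF3u75uijq7038qCEX6u75uije', 'qqT0qM3')]

This matches one or more of any character (captured as 'tail'); then one or more of a digit (non-capturing group); then exactly 2 of the literal 'q', then one or more of a word character (lazy), then a digit (captured as 'head'); then the literal 'u75', then the literal 'uij'; then anchored at the end.
With 2 capturing groups, `findall` returns a 2-tuple per match.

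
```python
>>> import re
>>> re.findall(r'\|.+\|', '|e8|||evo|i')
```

['|e8|||evo|']

Matches: at [0:10] → '|e8|||evo|'.
Since nothing is captured, `findall` lists the 1 matched substring directly.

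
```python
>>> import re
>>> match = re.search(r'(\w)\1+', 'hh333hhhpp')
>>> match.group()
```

A backreference is literal: `\1` must see the identical characters the first group matched.
The match spans [0:2] → 'hh'.

'hh'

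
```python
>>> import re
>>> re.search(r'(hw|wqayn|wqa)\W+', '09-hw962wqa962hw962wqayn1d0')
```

Here the pattern never matches, so the call returns None.

None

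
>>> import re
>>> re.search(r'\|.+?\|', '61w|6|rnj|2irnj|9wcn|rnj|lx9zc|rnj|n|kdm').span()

(3, 6)

`re.search` tries every starting position until one works.
The match spans [3:6] → '|6|'.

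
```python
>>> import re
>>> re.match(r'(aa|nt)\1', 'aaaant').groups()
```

('aa',)

`\1` is not a pattern — it's the concrete string captured by group 1, re-applied verbatim.
`re.match` only tries the pattern at the start of the string.
The match spans [0:4] → 'aaaa'.
Captured: group 1 = 'aa'.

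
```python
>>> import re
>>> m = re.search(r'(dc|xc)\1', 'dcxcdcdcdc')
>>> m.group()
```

'dcdc'

After group 1 captures some text, `\1` only succeeds where that same text appears again.
The match spans [4:8] → 'dcdc'.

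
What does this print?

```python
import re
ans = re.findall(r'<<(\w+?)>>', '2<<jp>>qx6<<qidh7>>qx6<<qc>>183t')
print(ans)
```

['jp', 'qidh7', 'qc']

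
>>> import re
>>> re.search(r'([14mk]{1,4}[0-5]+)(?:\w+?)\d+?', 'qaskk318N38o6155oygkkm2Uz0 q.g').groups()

('kk31',)

This matches 1 to 4 of one of [14mk], then one or more of a character in [0-5] (captured); then one or more of a word character (lazy) (non-capturing group); then one or more of a digit (lazy).
Because the quantifier is non-greedy, it stops expanding at the earliest point where the rest of the pattern can succeed.
`re.search` tries every starting position until one works.
The match spans [3:10] → 'kk318N3'.
Captured: group 1 = 'kk31'.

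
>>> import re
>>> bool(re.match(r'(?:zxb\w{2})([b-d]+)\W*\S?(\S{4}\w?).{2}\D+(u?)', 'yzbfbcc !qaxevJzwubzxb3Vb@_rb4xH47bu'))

False

Pattern: the literal 'zxb', then exactly 2 of a word character (non-capturing group); then one or more of a character in [b-d] (captured); then zero or more of a non-word character, then optionally a non-whitespace character; then exactly 4 of a non-whitespace character, then optionally a word character (captured); then exactly 2 of any character, then one or more of a non-digit; then optionally a literal 'u' (captured).
`re.match` won't scan ahead — the pattern has to work from the very first character.
Here the string doesn't start with a match, so the call returns None, and `bool(None)` is False.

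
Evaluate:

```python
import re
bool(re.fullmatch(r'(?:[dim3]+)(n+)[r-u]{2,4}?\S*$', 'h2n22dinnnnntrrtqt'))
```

False

`fullmatch` succeeds only if the pattern covers the string from start to end.
Here the pattern can't cover the whole string, so the call returns None, and `bool(None)` is False.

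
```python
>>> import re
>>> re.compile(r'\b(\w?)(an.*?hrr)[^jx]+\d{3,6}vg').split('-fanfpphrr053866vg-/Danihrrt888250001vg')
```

['-', 'f', 'anfpphrr', '']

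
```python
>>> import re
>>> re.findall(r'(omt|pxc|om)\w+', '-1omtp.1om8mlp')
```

The regex engine tests alternatives in the order written; an earlier branch that matches wins even if a later one would match more.
With a single group, `findall` returns only what that group captured — 2 items.

['omt', 'om']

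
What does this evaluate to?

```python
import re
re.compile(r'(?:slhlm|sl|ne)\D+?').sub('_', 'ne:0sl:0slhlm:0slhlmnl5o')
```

'_0_0_0_l5o'

Branches in `(...|...)` are attempted left-to-right; the first branch that allows the whole pattern to succeed is taken.
Matches: at [0:3] → 'ne:'; at [4:7] → 'sl:'; at [8:14] → 'slhlm:'; at [15:21] → 'slhlmn'.
`sub` substitutes '_' at each match site.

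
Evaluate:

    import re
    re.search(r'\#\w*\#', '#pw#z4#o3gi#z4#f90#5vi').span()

`re.search` tries every starting position until one works.
The match spans [0:4] → '#pw#'.

(0, 4)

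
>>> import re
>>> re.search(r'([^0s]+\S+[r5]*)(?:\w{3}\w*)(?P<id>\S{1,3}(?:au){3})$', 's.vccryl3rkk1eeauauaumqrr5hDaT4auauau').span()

(1, 37)

Pattern: one or more of any character except [0s], then one or more of a non-whitespace character, then zero or more of one of [r5] (captured); then exactly 3 of a word character, then zero or more of a word character (non-capturing group); then 1 to 3 of a non-whitespace character, then the literal 'au' repeated 3 times (captured as 'id'); then anchored at the end.
The match spans [1:37] → '.vccryl3rkk1eeauauaumqrr5hDaT4auauau'.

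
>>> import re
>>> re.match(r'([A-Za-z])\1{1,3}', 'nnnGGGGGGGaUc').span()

(0, 3)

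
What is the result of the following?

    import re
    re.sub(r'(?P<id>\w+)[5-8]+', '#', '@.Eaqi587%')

Pattern: one or more of a word character (captured as 'id'); then one or more of a character in [5-8].
Matches: at [2:9] → 'Eaqi587'.
Each match is replaced by '#'.

'@.#%'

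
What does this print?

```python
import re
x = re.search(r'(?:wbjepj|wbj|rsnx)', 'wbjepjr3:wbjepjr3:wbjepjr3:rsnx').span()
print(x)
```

`|` is ordered: at each position the engine commits to the first alternative that works.
`re.search` tries every starting position until one works.
The match spans [0:6] → 'wbjepj'.

(0, 6)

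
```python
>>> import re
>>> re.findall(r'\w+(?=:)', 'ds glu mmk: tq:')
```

The positive lookaround only admits positions where the adjacent text matches; those characters stay outside the span.
Matches: at [7:10] → 'mmk'; at [12:14] → 'tq'.
Since nothing is captured, `findall` lists the 2 matched substrings directly.

['mmk', 'tq']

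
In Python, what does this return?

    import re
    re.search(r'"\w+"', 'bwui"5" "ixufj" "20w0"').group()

'"5"'

Unlike `match`, `search` isn't anchored — it looks for the pattern anywhere in the string.
The match spans [4:7] → '"5"'.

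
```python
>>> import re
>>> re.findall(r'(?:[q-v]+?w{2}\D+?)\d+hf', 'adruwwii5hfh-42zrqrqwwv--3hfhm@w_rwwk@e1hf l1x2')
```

Pattern: one or more of a character in [q-v] (lazy), then exactly 2 of the literal 'w', then one or more of a non-digit (lazy) (non-capturing group); then one or more of a digit, then the literal 'hf'.
Scanning left to right: at [2:11] → 'ruwwii5hf'; at [16:28] → 'rqrqwwv--3hf'; at [33:42] → 'rwwk@e1hf'.
No capturing groups, so `findall` returns the 3 full match strings.

['ruwwii5hf', 'rqrqwwv--3hf', 'rwwk@e1hf']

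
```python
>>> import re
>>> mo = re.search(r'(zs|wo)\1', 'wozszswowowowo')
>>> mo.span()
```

`\1` is not a pattern — it's the concrete string captured by group 1, re-applied verbatim.
`re.search` tries every starting position until one works.
The match spans [2:6] → 'zszs'.
Captured: group 1 = 'zs'.

(2, 6)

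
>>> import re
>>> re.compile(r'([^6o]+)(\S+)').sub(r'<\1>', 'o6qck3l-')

The pattern matches one or more of any character except [6o] (captured); then one or more of a non-whitespace character (captured).
Matches: at [2:8] → 'qck3l-'.
The replacement refers to a captured group, so each match is rewritten using its own captured text.

'o6<qck3l>'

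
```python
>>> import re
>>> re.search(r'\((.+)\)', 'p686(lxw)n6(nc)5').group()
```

The match spans [4:15] → '(lxw)n6(nc)'.

'(lxw)n6(nc)'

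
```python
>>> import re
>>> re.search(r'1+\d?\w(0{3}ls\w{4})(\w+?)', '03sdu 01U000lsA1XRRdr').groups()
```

('000lsA1XR', 'R')

This matches one or more of a literal '1', then optionally a digit, then a word character; then exactly 3 of a literal '0', then the literal 'ls', then exactly 4 of a word character (captured); then one or more of a word character (lazy) (captured).
`re.search` tries every starting position until one works.
The match spans [7:19] → '1U000lsA1XRR'.
Captured: group 1 = '000lsA1XR', group 2 = 'R'.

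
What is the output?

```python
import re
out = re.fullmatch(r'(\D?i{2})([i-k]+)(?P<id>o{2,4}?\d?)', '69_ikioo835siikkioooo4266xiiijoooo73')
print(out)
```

None

The pattern matches optionally a non-digit, then exactly 2 of the literal 'i' (captured); then one or more of a character in [i-k] (captured); then 2 to 4 of the literal 'o' (lazy), then optionally a digit (captured as 'id').
`re.fullmatch` requires the pattern to consume the entire string.
Here the pattern can't cover the whole string, so the call returns None.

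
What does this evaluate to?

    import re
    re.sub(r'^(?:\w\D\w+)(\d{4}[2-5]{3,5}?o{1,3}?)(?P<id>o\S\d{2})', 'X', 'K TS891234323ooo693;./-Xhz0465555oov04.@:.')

'X3;./-Xhz0465555oov04.@:.'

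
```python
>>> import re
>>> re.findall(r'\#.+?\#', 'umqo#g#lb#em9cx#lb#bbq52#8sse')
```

['#g#', '#em9cx#', '#bbq52#']

A `+?`/`*?`/`{m,n}?` starts at its minimum and grows only as far as needed for what follows to match.
Matches: at [4:7] → '#g#'; at [9:16] → '#em9cx#'; at [18:25] → '#bbq52#'.
With no groups in the pattern, `findall` gives back each whole match — 3 here.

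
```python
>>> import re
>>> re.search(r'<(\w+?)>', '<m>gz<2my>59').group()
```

The match spans [0:3] → '<m>'.

'<m>'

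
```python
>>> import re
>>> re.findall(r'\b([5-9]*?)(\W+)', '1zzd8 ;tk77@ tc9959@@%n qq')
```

[('', ' ;'), ('', '@ '), ('', '@@%'), ('', ' ')]

Pattern: a word boundary (`\b`, zero-width); then zero or more of a character in [5-9] (lazy) (captured); then one or more of a non-word character (captured).
Matches: at [5:7] match ' ;', groups = ('', ' ;'); at [11:13] match '@ ', groups = ('', '@ '); at [19:22] match '@@%', groups = ('', '@@%'); at [23:24] match ' ', groups = ('', ' ').
With 2 capturing groups, `findall` returns a 2-tuple per match.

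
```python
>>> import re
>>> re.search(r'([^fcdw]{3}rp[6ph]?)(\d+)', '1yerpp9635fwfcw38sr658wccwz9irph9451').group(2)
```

Pattern: exactly 3 of any character except [fcdw], then the literal 'rp', then optionally one of [6ph] (captured); then one or more of a digit (captured).
`re.search` scans for the first position where the pattern succeeds.
The match spans [0:10] → '1yerpp9635'.
Captured: group 1 = '1yerpp', group 2 = '9635'.

'9635'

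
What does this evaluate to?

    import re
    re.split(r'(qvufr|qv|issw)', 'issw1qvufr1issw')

['', 'issw', '1', 'qvufr', '1', 'issw', '']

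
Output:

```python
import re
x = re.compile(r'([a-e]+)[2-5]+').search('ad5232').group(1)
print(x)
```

ad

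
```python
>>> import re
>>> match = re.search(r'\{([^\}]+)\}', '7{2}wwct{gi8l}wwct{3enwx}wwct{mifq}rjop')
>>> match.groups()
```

('2',)

The match spans [1:4] → '{2}'.
Captured: group 1 = '2'.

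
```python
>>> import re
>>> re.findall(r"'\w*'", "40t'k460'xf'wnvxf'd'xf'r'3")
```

["'k460'", "'wnvxf'", "'xf'"]

`findall` yields the raw match text (3 of them) because the pattern has no groups.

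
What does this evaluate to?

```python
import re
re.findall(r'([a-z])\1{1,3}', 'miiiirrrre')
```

['i', 'r']

The backreference `\1` re-matches whatever the first group consumed, character for character.
`findall` collects group 1 from each match (2 total).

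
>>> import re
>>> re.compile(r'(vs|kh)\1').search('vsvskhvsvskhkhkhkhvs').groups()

After group 1 captures some text, `\1` only succeeds where that same text appears again.
Unlike `match`, `search` isn't anchored — it looks for the pattern anywhere in the string.
The match spans [0:4] → 'vsvs'.
Captured: group 1 = 'vs'.

('vs',)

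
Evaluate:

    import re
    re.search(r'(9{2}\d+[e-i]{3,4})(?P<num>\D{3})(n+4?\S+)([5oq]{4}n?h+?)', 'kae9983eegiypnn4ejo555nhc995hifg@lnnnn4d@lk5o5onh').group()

Pattern: exactly 2 of the literal '9', then one or more of a digit, then 3 to 4 of a character in [e-i] (captured); then exactly 3 of a non-digit (captured as 'num'); then one or more of a literal 'n', then optionally the literal '4', then one or more of a non-whitespace character (captured); then exactly 4 of one of [5oq], then optionally the literal 'n', then one or more of a literal 'h' (lazy) (captured).
`re.search` scans for the first position where the pattern succeeds.
The match spans [3:49] → '9983eegiypnn4ejo555nhc995hifg@lnnnn4d@lk5o5onh'.
Captured: group 1 = '9983eegi', group 2 = 'ypn', group 3 = 'n4ejo555nhc995hifg@lnnnn4d@lk', group 4 = '5o5onh'.

'9983eegiypnn4ejo555nhc995hifg@lnnnn4d@lk5o5onh'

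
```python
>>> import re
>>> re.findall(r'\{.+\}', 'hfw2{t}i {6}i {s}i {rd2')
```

['{t}i {6}i {s}']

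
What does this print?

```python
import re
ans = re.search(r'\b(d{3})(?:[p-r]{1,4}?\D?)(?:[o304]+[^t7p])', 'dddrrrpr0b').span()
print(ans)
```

(0, 10)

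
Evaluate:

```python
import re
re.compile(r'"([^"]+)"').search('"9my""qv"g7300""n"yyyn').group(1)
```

`re.search` scans for the first position where the pattern succeeds.
The match spans [0:5] → '"9my"'.
Captured: group 1 = '9my'.

'9my'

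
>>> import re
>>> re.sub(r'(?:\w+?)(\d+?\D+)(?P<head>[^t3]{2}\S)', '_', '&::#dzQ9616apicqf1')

'&::#_'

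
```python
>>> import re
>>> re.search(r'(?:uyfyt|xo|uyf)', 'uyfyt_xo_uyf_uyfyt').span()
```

(0, 5)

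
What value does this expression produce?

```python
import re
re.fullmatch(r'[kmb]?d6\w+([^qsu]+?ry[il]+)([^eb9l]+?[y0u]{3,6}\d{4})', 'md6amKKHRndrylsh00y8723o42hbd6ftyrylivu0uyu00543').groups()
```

('yryli', 'vu0uyu00543')

The pattern matches optionally one of [kmb], then the literal 'd6', then one or more of a word character; then one or more of any character except [qsu] (lazy), then the literal 'ry', then one or more of one of [il] (captured); then one or more of any character except [eb9l] (lazy), then 3 to 6 of one of [y0u], then exactly 4 of a digit (captured).
`fullmatch` succeeds only if the pattern covers the string from start to end.
The match spans [0:48] → 'md6amKKHRndrylsh00y8723o42hbd6ftyrylivu0uyu00543'.
Captured: group 1 = 'yryli', group 2 = 'vu0uyu00543'.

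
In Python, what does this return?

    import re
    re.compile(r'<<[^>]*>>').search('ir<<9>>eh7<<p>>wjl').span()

(2, 7)

The match spans [2:7] → '<<9>>'.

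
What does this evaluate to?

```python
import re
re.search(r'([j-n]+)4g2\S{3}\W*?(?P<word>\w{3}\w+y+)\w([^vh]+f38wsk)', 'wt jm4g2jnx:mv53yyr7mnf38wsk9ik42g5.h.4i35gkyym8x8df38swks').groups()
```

('jm', 'mv53yy', '7mnf38wsk')

Pattern: one or more of a character in [j-n] (captured); then the literal '4g2', then exactly 3 of a non-whitespace character, then zero or more of a non-word character (lazy); then exactly 3 of a word character, then one or more of a word character, then one or more of a literal 'y' (captured as 'word'); then a word character; then one or more of any character except [vh], then the literal 'f38', then the literal 'wsk' (captured).
`re.search` tries every starting position until one works.
The match spans [3:28] → 'jm4g2jnx:mv53yyr7mnf38wsk'.
Captured: group 1 = 'jm', group 2 = 'mv53yy', group 3 = '7mnf38wsk'.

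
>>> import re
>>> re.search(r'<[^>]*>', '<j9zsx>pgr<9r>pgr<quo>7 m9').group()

The match spans [0:7] → '<j9zsx>'.

'<j9zsx>'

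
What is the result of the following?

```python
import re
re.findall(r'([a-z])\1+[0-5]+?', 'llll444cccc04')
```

['l', 'c']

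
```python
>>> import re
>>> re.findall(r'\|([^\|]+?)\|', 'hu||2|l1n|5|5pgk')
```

['2', '5']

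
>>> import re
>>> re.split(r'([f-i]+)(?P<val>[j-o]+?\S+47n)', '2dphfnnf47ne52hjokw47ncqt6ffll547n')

['2dp', 'hf', 'nnf47ne52hjokw47ncqt6ffll547n', '']

Because the pattern has a capturing group, `split` also inserts each captured text between the pieces.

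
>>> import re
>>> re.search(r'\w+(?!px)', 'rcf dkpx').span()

(0, 3)

`(?!…)`/`(?<!…)` only lets a position through if the neighbouring text does NOT match; no characters are consumed.
`search` walks the string left to right and returns the first match it finds.
The match spans [0:3] → 'rcf'.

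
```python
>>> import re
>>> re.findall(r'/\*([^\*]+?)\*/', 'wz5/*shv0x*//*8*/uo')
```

['shv0x', '8']

Scanning left to right: at [3:12] match '/*shv0x*/', group 1 = 'shv0x'; at [12:17] match '/*8*/', group 1 = '8'.
Because there's exactly one group, `findall` drops the full match and keeps group 1 from each hit.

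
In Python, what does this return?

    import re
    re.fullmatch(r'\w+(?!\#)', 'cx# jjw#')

The negative lookahead/lookbehind blocks any match where the forbidden context is present.
`re.fullmatch` requires the pattern to consume the entire string.
Here there's no way to consume every character, so the call returns None.

None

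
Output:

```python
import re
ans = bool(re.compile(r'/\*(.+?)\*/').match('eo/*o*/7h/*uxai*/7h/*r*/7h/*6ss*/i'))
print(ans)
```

`match` is anchored at position 0; if the pattern doesn't fit there, it returns None.
Here the pattern fails at index 0, so the call returns None, and `bool(None)` is False.

False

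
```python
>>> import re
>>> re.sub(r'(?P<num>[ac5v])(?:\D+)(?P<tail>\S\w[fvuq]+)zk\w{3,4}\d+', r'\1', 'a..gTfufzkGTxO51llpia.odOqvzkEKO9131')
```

This matches one of [ac5v] (captured as 'num'); then one or more of a non-digit (non-capturing group); then a non-whitespace character, then a word character, then one or more of one of [fvuq] (captured as 'tail'); then the literal 'zk', then 3 to 4 of a word character, then one or more of a digit.
Matches: at [0:16] → 'a..gTfufzkGTxO51'; at [20:36] → 'a.odOqvzkEKO9131'.
The replacement refers to a captured group, so each match is rewritten using its own captured text.

'allpia'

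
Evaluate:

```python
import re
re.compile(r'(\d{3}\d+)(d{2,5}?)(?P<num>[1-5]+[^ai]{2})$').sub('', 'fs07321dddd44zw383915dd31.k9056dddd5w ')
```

'fs07321dddd44zw383915dd31.k'

Pattern: exactly 3 of a digit, then one or more of a digit (captured); then 2 to 5 of a literal 'd' (lazy) (captured); then one or more of a character in [1-5], then exactly 2 of any character except [ai] (captured as 'num'); then anchored at the end.
`sub` substitutes '' at each match site.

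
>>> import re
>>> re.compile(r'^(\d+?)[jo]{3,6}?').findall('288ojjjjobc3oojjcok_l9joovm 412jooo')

['288']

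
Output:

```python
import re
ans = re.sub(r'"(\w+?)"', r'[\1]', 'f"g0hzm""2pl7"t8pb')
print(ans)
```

Matches: at [1:8] → '"g0hzm"'; at [8:14] → '"2pl7"'.
Each match is replaced using the text its own group 1 captured.

f[g0hzm][2pl7]t8pb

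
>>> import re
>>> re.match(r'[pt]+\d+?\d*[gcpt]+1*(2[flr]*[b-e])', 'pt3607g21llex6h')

Pattern: one or more of one of [pt], then one or more of a digit (lazy), then zero or more of a digit; then one or more of one of [gcpt], then zero or more of a literal '1'; then a literal '2', then zero or more of one of [flr], then a character in [b-e] (captured).
`re.match` won't scan ahead — the pattern has to work from the very first character.
Here position 0 doesn't satisfy it, so the call returns None.

None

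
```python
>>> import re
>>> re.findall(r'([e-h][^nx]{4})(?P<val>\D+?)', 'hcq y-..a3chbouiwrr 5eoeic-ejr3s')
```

[('hcq y', '-'), ('hboui', 'w'), ('eoeic', '-')]

Multiple groups make `findall` return tuples — one 2-tuple for each match.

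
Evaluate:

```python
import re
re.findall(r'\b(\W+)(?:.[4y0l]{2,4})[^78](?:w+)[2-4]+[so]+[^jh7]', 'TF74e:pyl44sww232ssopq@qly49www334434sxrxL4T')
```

The pattern matches a word boundary (`\b`, zero-width); then one or more of a non-word character (captured); then any character, then 2 to 4 of one of [4y0l] (non-capturing group); then any character except [78]; then one or more of a literal 'w' (non-capturing group); then one or more of a character in [2-4], then one or more of one of [so], then any character except [jh7].
One capturing group, so `findall` returns just the captured substring from each match — 2 in all.

[':', '@']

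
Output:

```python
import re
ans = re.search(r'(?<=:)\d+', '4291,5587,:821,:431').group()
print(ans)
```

The lookaround is zero-width — it requires the adjacent text to match without consuming it, so the asserted text isn't part of the match.
`re.search` tries every starting position until one works.
The match spans [11:14] → '821'.

821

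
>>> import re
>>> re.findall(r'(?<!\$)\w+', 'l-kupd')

A negative assertion filters positions out without eating any characters.
No capturing groups, so `findall` returns the 2 full match strings.

['l', 'kupd']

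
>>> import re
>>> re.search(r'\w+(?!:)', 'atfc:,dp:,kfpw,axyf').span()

The negative lookahead/lookbehind blocks any match where the forbidden context is present.
`re.search` tries every starting position until one works.
The match spans [0:3] → 'atf'.

(0, 3)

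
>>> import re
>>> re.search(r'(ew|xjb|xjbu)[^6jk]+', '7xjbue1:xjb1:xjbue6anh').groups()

Alternation tries branches left to right and keeps the first one that lets the overall match succeed at that position.
Unlike `match`, `search` isn't anchored — it looks for the pattern anywhere in the string.
The match spans [1:9] → 'xjbue1:x'.
Captured: group 1 = 'xjb'.

('xjb',)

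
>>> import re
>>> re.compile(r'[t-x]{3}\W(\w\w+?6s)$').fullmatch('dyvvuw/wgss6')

For `fullmatch`, every character of the input must be accounted for by the pattern.
Here the string isn't matched end-to-end, so the call returns None.

None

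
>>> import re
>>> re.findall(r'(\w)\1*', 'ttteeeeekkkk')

`\1` has to match the exact text group 1 already captured.
Scanning left to right: at [0:3] match 'ttt', group 1 = 't'; at [3:8] match 'eeeee', group 1 = 'e'; at [8:12] match 'kkkk', group 1 = 'k'.
`findall` collects group 1 from each match (3 total).

['t', 'e', 'k']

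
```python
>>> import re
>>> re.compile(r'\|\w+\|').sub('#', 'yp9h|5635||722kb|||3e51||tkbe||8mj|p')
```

'yp9h##|###p'

Every occurrence is swapped for '#'.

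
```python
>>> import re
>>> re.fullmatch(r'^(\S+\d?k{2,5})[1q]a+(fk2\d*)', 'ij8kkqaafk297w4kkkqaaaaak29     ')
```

None

For `fullmatch`, every character of the input must be accounted for by the pattern.
Here the string isn't matched end-to-end, so the call returns None.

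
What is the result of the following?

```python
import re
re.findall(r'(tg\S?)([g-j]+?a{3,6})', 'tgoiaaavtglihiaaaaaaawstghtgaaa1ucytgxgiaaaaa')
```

2 groups means each result is a tuple of 2 captured strings — 3 here.

[('tgo', 'iaaa'), ('tgl', 'ihiaaaaaa'), ('tgx', 'giaaaaa')]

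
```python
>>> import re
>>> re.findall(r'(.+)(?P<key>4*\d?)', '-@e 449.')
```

This matches one or more of any character (captured); then zero or more of a literal '4', then optionally a digit (captured as 'key').
Scanning left to right: at [0:8] match '-@e 449.', groups = ('-@e 449.', '').
`findall` packs the 2 group values into a tuple for every match.

[('-@e 449.', '')]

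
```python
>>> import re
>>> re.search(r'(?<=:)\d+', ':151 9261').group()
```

'151'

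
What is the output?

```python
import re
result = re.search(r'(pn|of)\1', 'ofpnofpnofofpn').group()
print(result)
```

ofof

`\1` is not a pattern — it's the concrete string captured by group 1, re-applied verbatim.
`search` walks the string left to right and returns the first match it finds.
The match spans [8:12] → 'ofof'.
Captured: group 1 = 'of'.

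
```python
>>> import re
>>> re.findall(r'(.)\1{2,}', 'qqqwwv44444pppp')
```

A backreference is literal: `\1` must see the identical characters the first group matched.
Matches: at [0:3] match 'qqq', group 1 = 'q'; at [6:11] match '44444', group 1 = '4'; at [11:15] match 'pppp', group 1 = 'p'.
With a single group, `findall` returns only what that group captured — 3 items.

['q', '4', 'p']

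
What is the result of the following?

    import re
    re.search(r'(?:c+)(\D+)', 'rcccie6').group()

Pattern: one or more of a literal 'c' (non-capturing group); then one or more of a non-digit (captured).
Unlike `match`, `search` isn't anchored — it looks for the pattern anywhere in the string.
The match spans [1:6] → 'cccie'.
Captured: group 1 = 'ie'.

'cccie'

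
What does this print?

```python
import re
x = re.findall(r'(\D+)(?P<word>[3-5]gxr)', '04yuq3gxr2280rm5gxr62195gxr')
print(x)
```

This matches one or more of a non-digit (captured); then a character in [3-5], then the literal 'gxr' (captured as 'word').
Matches: at [2:9] match 'yuq3gxr', groups = ('yuq', '3gxr'); at [13:19] match 'rm5gxr', groups = ('rm', '5gxr').
Multiple groups make `findall` return tuples — one 2-tuple for each match.

[('yuq', '3gxr'), ('rm', '5gxr')]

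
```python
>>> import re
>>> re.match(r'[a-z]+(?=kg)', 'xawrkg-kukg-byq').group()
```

'xawr'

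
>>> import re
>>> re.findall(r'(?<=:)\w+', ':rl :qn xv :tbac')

['rl', 'qn', 'tbac']

The positive lookaround only admits positions where the adjacent text matches; those characters stay outside the span.
Matches: at [1:3] → 'rl'; at [5:7] → 'qn'; at [12:16] → 'tbac'.
With no groups in the pattern, `findall` gives back each whole match — 3 here.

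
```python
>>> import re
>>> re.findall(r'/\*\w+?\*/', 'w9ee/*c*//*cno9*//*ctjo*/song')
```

['/*c*/', '/*cno9*/', '/*ctjo*/']

With no groups in the pattern, `findall` gives back each whole match — 3 here.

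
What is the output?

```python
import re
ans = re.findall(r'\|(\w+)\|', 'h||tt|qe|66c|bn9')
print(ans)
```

['tt', '66c']

Matches: at [2:6] match '|tt|', group 1 = 'tt'; at [8:13] match '|66c|', group 1 = '66c'.
`findall` collects group 1 from each match (2 total).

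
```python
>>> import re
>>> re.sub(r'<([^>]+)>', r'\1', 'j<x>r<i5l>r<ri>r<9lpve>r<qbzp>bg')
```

The replacement refers to a captured group, so each match is rewritten using its own captured text.

'jxri5lrrir9lpverqbzpbg'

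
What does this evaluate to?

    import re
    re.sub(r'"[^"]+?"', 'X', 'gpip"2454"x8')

'gpipXx8'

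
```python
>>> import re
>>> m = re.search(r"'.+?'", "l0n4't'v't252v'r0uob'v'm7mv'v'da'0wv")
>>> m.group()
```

"'t'"

A `+?`/`*?`/`{m,n}?` starts at its minimum and grows only as far as needed for what follows to match.
`search` walks the string left to right and returns the first match it finds.
The match spans [4:7] → "'t'".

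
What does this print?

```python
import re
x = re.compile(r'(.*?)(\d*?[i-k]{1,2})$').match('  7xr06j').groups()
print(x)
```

('  7xr', '06j')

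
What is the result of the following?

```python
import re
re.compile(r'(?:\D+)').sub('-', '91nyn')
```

'91-'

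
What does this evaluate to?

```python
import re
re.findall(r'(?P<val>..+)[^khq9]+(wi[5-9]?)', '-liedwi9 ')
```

[('-lie', 'wi9')]

Pattern: any character, then one or more of any character (captured as 'val'); then one or more of any character except [khq9]; then the literal 'wi', then optionally a character in [5-9] (captured).
With 2 capturing groups, `findall` returns a 2-tuple per match.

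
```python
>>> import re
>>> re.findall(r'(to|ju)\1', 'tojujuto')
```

After group 1 captures some text, `\1` only succeeds where that same text appears again.
With a single group, `findall` returns only what that group captured — 1 item.

['ju']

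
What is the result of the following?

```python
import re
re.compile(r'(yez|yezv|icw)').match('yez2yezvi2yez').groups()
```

('yez',)

`re.match` only tries the pattern at the start of the string.
The match spans [0:3] → 'yez'.
Captured: group 1 = 'yez'.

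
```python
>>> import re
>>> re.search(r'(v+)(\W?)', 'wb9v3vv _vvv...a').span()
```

Pattern: one or more of a literal 'v' (captured); then optionally a non-word character (captured).
`re.search` tries every starting position until one works.
The match spans [3:4] → 'v'.
Captured: group 1 = 'v', group 2 = ''.

(3, 4)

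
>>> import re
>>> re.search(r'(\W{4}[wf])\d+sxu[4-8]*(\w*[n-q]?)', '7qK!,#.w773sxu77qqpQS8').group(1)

'!,#.w'

This matches exactly 4 of a non-word character, then one of [wf] (captured); then one or more of a digit, then the literal 'sxu', then zero or more of a character in [4-8]; then zero or more of a word character, then optionally a character in [n-q] (captured).
`search` walks the string left to right and returns the first match it finds.
The match spans [3:22] → '!,#.w773sxu77qqpQS8'.
Captured: group 1 = '!,#.w', group 2 = 'qqpQS8'.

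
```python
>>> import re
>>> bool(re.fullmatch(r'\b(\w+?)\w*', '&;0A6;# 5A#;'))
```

The pattern matches a word boundary (`\b`, zero-width); then one or more of a word character (lazy) (captured); then zero or more of a word character.
`re.fullmatch` is like wrapping the pattern in `^…$` (in single-line mode).
Here there's no way to consume every character, so the call returns None, and `bool(None)` is False.

False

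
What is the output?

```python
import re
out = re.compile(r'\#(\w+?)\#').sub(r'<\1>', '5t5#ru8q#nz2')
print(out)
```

Matches: at [3:9] → '#ru8q#'.
Each match is replaced using the text its own group 1 captured.

5t5<ru8q>nz2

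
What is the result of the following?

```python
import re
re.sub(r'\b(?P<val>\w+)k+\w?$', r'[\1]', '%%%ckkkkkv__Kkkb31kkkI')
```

'%%%[ckkkkkv__Kkkb31kk]'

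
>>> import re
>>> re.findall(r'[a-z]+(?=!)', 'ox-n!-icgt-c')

Because the assertion is zero-width, the text it checks is not consumed and won't appear in the result.
Walking the string: at [3:4] → 'n'.
No capturing groups, so `findall` returns the 1 full match string.

['n']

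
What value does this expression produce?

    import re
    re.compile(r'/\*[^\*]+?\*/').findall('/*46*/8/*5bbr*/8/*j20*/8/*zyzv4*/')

Matches: at [0:6] → '/*46*/'; at [7:15] → '/*5bbr*/'; at [16:23] → '/*j20*/'; at [24:33] → '/*zyzv4*/'.
No capturing groups, so `findall` returns the 4 full match strings.

['/*46*/', '/*5bbr*/', '/*j20*/', '/*zyzv4*/']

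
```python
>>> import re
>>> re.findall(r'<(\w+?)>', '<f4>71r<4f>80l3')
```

Scanning left to right: at [0:4] match '<f4>', group 1 = 'f4'; at [7:11] match '<4f>', group 1 = '4f'.
With a single group, `findall` returns only what that group captured — 2 items.

['f4', '4f']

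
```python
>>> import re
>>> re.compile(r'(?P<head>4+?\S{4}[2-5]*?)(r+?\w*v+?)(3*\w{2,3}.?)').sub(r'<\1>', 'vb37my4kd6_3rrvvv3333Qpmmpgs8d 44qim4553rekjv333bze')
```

'vb37my<4kd6_3>pgs8d <44qim4553>'

The pattern matches one or more of the literal '4' (lazy), then exactly 4 of a non-whitespace character, then zero or more of a character in [2-5] (lazy) (captured as 'head'); then one or more of a literal 'r' (lazy), then zero or more of a word character, then one or more of a literal 'v' (lazy) (captured); then zero or more of a literal '3', then 2 to 3 of a word character, then optionally any character (captured).
Matches: at [6:25] → '4kd6_3rrvvv3333Qpmm'; at [31:51] → '44qim4553rekjv333bze'.
`\1` in the replacement pulls in group 1's text for each match.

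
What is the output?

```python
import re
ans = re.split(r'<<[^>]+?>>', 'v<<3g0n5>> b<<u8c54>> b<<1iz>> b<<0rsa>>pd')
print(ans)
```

Matches to split on: at [1:10] → '<<3g0n5>>'; at [12:21] → '<<u8c54>>'; at [23:30] → '<<1iz>>'; at [32:40] → '<<0rsa>>'.
The string is cut at each match, leaving 5 pieces.

['v', ' b', ' b', ' b', 'pd']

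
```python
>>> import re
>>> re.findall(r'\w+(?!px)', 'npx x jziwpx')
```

The negative lookahead/lookbehind blocks any match where the forbidden context is present.
Matches: at [0:3] → 'npx'; at [4:5] → 'x'; at [6:12] → 'jziwpx'.
With no groups in the pattern, `findall` gives back each whole match — 3 here.

['npx', 'x', 'jziwpx']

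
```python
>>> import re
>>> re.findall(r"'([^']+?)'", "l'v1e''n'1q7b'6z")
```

Matches: at [1:6] match "'v1e'", group 1 = 'v1e'; at [6:9] match "'n'", group 1 = 'n'.
With a single group, `findall` returns only what that group captured — 2 items.

['v1e', 'n']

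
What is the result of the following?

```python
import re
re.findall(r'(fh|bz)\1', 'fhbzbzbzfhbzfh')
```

A backreference is literal: `\1` must see the identical characters the first group matched.
Because there's exactly one group, `findall` drops the full match and keeps group 1 from the one hit.

['bz']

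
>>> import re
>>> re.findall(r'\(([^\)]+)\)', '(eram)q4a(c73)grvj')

Because there's exactly one group, `findall` drops the full match and keeps group 1 from each hit.

['eram', 'c73']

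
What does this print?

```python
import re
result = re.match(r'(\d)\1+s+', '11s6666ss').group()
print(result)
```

11s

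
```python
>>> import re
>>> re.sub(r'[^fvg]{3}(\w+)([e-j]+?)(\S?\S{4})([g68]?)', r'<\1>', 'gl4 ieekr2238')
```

The pattern matches exactly 3 of any character except [fvg]; then one or more of a word character (captured); then one or more of a character in [e-j] (lazy) (captured); then optionally a non-whitespace character, then exactly 4 of a non-whitespace character (captured); then optionally one of [g68] (captured).
Matches: at [1:13] → 'l4 ieekr2238'.
The replacement refers to a captured group, so each match is rewritten using its own captured text.

'g<ie>'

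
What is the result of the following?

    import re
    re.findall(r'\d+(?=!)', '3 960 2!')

['2']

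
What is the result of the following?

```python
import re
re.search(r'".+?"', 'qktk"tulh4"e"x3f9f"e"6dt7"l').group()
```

A non-greedy quantifier consumes as few characters as it can — just enough that the remainder of the pattern still matches from where it stops; whatever follows it matches normally.
`re.search` tries every starting position until one works.
The match spans [4:11] → '"tulh4"'.

'"tulh4"'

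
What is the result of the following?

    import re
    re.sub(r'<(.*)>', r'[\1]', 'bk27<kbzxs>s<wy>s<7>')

Matches: at [4:20] → '<kbzxs>s<wy>s<7>'.
`\1` in the replacement pulls in group 1's text for each match.

'bk27[kbzxs>s<wy>s<7]'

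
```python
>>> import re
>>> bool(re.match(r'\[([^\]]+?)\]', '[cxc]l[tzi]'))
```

True

With `match`, the pattern is implicitly anchored at the beginning.
The match spans [0:5] → '[cxc]'.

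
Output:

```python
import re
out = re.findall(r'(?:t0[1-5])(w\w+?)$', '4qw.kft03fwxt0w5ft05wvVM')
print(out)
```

['wvVM']

This matches the literal 't0', then a character in [1-5] (non-capturing group); then a literal 'w', then one or more of a word character (lazy) (captured); then anchored at the end.
Scanning left to right: at [17:24] match 't05wvVM', group 1 = 'wvVM'.
Because there's exactly one group, `findall` drops the full match and keeps group 1 from the one hit.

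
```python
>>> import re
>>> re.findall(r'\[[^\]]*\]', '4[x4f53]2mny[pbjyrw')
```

Matches: at [1:8] → '[x4f53]'.
Since nothing is captured, `findall` lists the 1 matched substring directly.

['[x4f53]']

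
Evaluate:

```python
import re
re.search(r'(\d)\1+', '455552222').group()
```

'5555'

The backreference `\1` re-matches whatever the first group consumed, character for character.
`re.search` tries every starting position until one works.
The match spans [1:5] → '5555'.
Captured: group 1 = '5'.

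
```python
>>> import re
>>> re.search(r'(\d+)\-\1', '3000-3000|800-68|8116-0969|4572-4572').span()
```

(0, 9)

`\1` is not a pattern — it's the concrete string captured by group 1, re-applied verbatim.
`re.search` tries every starting position until one works.
The match spans [0:9] → '3000-3000'.
Captured: group 1 = '3000'.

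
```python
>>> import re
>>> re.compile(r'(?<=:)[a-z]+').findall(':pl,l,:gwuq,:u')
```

['pl', 'gwuq', 'u']

The `(?=…)`/`(?<=…)` assertion just peeks at neighbouring text; it doesn't advance the match position.
Walking the string: at [1:3] → 'pl'; at [7:11] → 'gwuq'; at [13:14] → 'u'.
Since nothing is captured, `findall` lists the 3 matched substrings directly.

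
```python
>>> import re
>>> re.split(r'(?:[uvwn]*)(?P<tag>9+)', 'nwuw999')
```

['', '999', '']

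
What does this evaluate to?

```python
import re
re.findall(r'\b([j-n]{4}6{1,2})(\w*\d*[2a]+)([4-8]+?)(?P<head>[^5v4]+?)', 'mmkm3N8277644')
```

Pattern: a word boundary (`\b`, zero-width); then exactly 4 of a character in [j-n], then 1 to 2 of the literal '6' (captured); then zero or more of a word character, then zero or more of a digit, then one or more of one of [2a] (captured); then one or more of a character in [4-8] (lazy) (captured); then one or more of any character except [5v4] (lazy) (captured as 'head').
4 groups means each result is a tuple of 4 captured strings — 0 here.
Nothing in the string satisfies the pattern, so the list is empty.

[]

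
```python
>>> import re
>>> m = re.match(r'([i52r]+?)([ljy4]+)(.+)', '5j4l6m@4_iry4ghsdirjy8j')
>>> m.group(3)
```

'6m@4_iry4ghsdirjy8j'

The match spans [0:23] → '5j4l6m@4_iry4ghsdirjy8j'.
Captured: group 1 = '5', group 2 = 'j4l', group 3 = '6m@4_iry4ghsdirjy8j'.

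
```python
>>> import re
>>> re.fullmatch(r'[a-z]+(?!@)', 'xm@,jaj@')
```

None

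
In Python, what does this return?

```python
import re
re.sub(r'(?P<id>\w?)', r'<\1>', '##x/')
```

Each match is replaced using the text its own group 1 captured.

'<>#<>#<x><>/<>'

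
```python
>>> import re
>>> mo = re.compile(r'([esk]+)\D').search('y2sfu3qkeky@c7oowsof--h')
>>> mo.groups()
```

The match spans [2:4] → 'sf'.
Captured: group 1 = 's'.

('s',)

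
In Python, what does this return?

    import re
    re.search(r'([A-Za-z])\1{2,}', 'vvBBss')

After group 1 captures some text, `\1` only succeeds where that same text appears again.
Here nothing in the string fits, so the call returns None.

None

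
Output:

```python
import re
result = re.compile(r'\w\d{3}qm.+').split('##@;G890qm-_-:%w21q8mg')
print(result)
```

This matches a word character; then exactly 3 of a digit, then the literal 'qm'; then one or more of any character.
Matches to split on: at [4:22] → 'G890qm-_-:%w21q8mg'.
Splitting on the pattern gives 2 pieces.

['##@;', '']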